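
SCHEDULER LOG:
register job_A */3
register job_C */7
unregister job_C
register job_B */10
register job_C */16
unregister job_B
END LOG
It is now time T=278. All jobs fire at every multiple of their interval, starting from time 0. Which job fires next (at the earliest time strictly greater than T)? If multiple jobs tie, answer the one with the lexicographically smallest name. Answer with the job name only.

Answer: job_A

Derivation:
Op 1: register job_A */3 -> active={job_A:*/3}
Op 2: register job_C */7 -> active={job_A:*/3, job_C:*/7}
Op 3: unregister job_C -> active={job_A:*/3}
Op 4: register job_B */10 -> active={job_A:*/3, job_B:*/10}
Op 5: register job_C */16 -> active={job_A:*/3, job_B:*/10, job_C:*/16}
Op 6: unregister job_B -> active={job_A:*/3, job_C:*/16}
  job_A: interval 3, next fire after T=278 is 279
  job_C: interval 16, next fire after T=278 is 288
Earliest = 279, winner (lex tiebreak) = job_A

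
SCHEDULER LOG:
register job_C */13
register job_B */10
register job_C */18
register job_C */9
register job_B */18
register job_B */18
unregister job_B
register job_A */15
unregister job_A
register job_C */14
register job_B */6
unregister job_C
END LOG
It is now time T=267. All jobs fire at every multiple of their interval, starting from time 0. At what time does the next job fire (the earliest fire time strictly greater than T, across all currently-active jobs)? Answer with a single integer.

Answer: 270

Derivation:
Op 1: register job_C */13 -> active={job_C:*/13}
Op 2: register job_B */10 -> active={job_B:*/10, job_C:*/13}
Op 3: register job_C */18 -> active={job_B:*/10, job_C:*/18}
Op 4: register job_C */9 -> active={job_B:*/10, job_C:*/9}
Op 5: register job_B */18 -> active={job_B:*/18, job_C:*/9}
Op 6: register job_B */18 -> active={job_B:*/18, job_C:*/9}
Op 7: unregister job_B -> active={job_C:*/9}
Op 8: register job_A */15 -> active={job_A:*/15, job_C:*/9}
Op 9: unregister job_A -> active={job_C:*/9}
Op 10: register job_C */14 -> active={job_C:*/14}
Op 11: register job_B */6 -> active={job_B:*/6, job_C:*/14}
Op 12: unregister job_C -> active={job_B:*/6}
  job_B: interval 6, next fire after T=267 is 270
Earliest fire time = 270 (job job_B)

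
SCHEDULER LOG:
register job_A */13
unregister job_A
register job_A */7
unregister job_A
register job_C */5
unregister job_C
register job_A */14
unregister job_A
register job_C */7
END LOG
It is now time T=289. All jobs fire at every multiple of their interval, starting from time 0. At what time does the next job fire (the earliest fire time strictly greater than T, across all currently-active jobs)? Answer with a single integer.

Op 1: register job_A */13 -> active={job_A:*/13}
Op 2: unregister job_A -> active={}
Op 3: register job_A */7 -> active={job_A:*/7}
Op 4: unregister job_A -> active={}
Op 5: register job_C */5 -> active={job_C:*/5}
Op 6: unregister job_C -> active={}
Op 7: register job_A */14 -> active={job_A:*/14}
Op 8: unregister job_A -> active={}
Op 9: register job_C */7 -> active={job_C:*/7}
  job_C: interval 7, next fire after T=289 is 294
Earliest fire time = 294 (job job_C)

Answer: 294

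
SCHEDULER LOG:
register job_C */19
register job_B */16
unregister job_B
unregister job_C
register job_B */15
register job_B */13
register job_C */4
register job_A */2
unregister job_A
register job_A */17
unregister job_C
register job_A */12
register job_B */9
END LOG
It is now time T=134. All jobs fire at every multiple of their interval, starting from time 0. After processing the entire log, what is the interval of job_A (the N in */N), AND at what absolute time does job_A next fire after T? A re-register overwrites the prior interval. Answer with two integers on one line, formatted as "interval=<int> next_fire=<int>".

Answer: interval=12 next_fire=144

Derivation:
Op 1: register job_C */19 -> active={job_C:*/19}
Op 2: register job_B */16 -> active={job_B:*/16, job_C:*/19}
Op 3: unregister job_B -> active={job_C:*/19}
Op 4: unregister job_C -> active={}
Op 5: register job_B */15 -> active={job_B:*/15}
Op 6: register job_B */13 -> active={job_B:*/13}
Op 7: register job_C */4 -> active={job_B:*/13, job_C:*/4}
Op 8: register job_A */2 -> active={job_A:*/2, job_B:*/13, job_C:*/4}
Op 9: unregister job_A -> active={job_B:*/13, job_C:*/4}
Op 10: register job_A */17 -> active={job_A:*/17, job_B:*/13, job_C:*/4}
Op 11: unregister job_C -> active={job_A:*/17, job_B:*/13}
Op 12: register job_A */12 -> active={job_A:*/12, job_B:*/13}
Op 13: register job_B */9 -> active={job_A:*/12, job_B:*/9}
Final interval of job_A = 12
Next fire of job_A after T=134: (134//12+1)*12 = 144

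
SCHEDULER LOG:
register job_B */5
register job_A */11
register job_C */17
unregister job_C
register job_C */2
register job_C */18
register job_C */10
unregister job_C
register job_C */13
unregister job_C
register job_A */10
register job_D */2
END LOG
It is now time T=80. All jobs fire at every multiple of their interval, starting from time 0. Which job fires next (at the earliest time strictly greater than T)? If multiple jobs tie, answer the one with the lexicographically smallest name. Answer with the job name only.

Op 1: register job_B */5 -> active={job_B:*/5}
Op 2: register job_A */11 -> active={job_A:*/11, job_B:*/5}
Op 3: register job_C */17 -> active={job_A:*/11, job_B:*/5, job_C:*/17}
Op 4: unregister job_C -> active={job_A:*/11, job_B:*/5}
Op 5: register job_C */2 -> active={job_A:*/11, job_B:*/5, job_C:*/2}
Op 6: register job_C */18 -> active={job_A:*/11, job_B:*/5, job_C:*/18}
Op 7: register job_C */10 -> active={job_A:*/11, job_B:*/5, job_C:*/10}
Op 8: unregister job_C -> active={job_A:*/11, job_B:*/5}
Op 9: register job_C */13 -> active={job_A:*/11, job_B:*/5, job_C:*/13}
Op 10: unregister job_C -> active={job_A:*/11, job_B:*/5}
Op 11: register job_A */10 -> active={job_A:*/10, job_B:*/5}
Op 12: register job_D */2 -> active={job_A:*/10, job_B:*/5, job_D:*/2}
  job_A: interval 10, next fire after T=80 is 90
  job_B: interval 5, next fire after T=80 is 85
  job_D: interval 2, next fire after T=80 is 82
Earliest = 82, winner (lex tiebreak) = job_D

Answer: job_D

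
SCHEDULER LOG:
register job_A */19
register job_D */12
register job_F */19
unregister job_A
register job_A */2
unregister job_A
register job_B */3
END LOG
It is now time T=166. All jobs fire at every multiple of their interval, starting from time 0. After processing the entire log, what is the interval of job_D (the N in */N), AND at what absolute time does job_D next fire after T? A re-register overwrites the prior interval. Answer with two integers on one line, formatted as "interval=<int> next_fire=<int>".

Op 1: register job_A */19 -> active={job_A:*/19}
Op 2: register job_D */12 -> active={job_A:*/19, job_D:*/12}
Op 3: register job_F */19 -> active={job_A:*/19, job_D:*/12, job_F:*/19}
Op 4: unregister job_A -> active={job_D:*/12, job_F:*/19}
Op 5: register job_A */2 -> active={job_A:*/2, job_D:*/12, job_F:*/19}
Op 6: unregister job_A -> active={job_D:*/12, job_F:*/19}
Op 7: register job_B */3 -> active={job_B:*/3, job_D:*/12, job_F:*/19}
Final interval of job_D = 12
Next fire of job_D after T=166: (166//12+1)*12 = 168

Answer: interval=12 next_fire=168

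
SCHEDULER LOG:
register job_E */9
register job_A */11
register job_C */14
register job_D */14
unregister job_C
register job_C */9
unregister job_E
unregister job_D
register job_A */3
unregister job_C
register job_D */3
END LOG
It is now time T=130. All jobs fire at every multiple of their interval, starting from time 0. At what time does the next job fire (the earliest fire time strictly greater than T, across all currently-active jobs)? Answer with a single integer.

Op 1: register job_E */9 -> active={job_E:*/9}
Op 2: register job_A */11 -> active={job_A:*/11, job_E:*/9}
Op 3: register job_C */14 -> active={job_A:*/11, job_C:*/14, job_E:*/9}
Op 4: register job_D */14 -> active={job_A:*/11, job_C:*/14, job_D:*/14, job_E:*/9}
Op 5: unregister job_C -> active={job_A:*/11, job_D:*/14, job_E:*/9}
Op 6: register job_C */9 -> active={job_A:*/11, job_C:*/9, job_D:*/14, job_E:*/9}
Op 7: unregister job_E -> active={job_A:*/11, job_C:*/9, job_D:*/14}
Op 8: unregister job_D -> active={job_A:*/11, job_C:*/9}
Op 9: register job_A */3 -> active={job_A:*/3, job_C:*/9}
Op 10: unregister job_C -> active={job_A:*/3}
Op 11: register job_D */3 -> active={job_A:*/3, job_D:*/3}
  job_A: interval 3, next fire after T=130 is 132
  job_D: interval 3, next fire after T=130 is 132
Earliest fire time = 132 (job job_A)

Answer: 132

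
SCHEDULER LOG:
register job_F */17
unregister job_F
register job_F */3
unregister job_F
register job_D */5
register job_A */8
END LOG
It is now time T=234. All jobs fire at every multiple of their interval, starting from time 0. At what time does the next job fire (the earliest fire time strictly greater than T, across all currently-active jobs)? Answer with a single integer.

Answer: 235

Derivation:
Op 1: register job_F */17 -> active={job_F:*/17}
Op 2: unregister job_F -> active={}
Op 3: register job_F */3 -> active={job_F:*/3}
Op 4: unregister job_F -> active={}
Op 5: register job_D */5 -> active={job_D:*/5}
Op 6: register job_A */8 -> active={job_A:*/8, job_D:*/5}
  job_A: interval 8, next fire after T=234 is 240
  job_D: interval 5, next fire after T=234 is 235
Earliest fire time = 235 (job job_D)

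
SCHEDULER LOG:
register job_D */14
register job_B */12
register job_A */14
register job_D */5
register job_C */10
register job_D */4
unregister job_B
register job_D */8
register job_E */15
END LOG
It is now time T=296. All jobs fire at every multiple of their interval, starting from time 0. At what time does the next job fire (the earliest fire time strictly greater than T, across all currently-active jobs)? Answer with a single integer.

Answer: 300

Derivation:
Op 1: register job_D */14 -> active={job_D:*/14}
Op 2: register job_B */12 -> active={job_B:*/12, job_D:*/14}
Op 3: register job_A */14 -> active={job_A:*/14, job_B:*/12, job_D:*/14}
Op 4: register job_D */5 -> active={job_A:*/14, job_B:*/12, job_D:*/5}
Op 5: register job_C */10 -> active={job_A:*/14, job_B:*/12, job_C:*/10, job_D:*/5}
Op 6: register job_D */4 -> active={job_A:*/14, job_B:*/12, job_C:*/10, job_D:*/4}
Op 7: unregister job_B -> active={job_A:*/14, job_C:*/10, job_D:*/4}
Op 8: register job_D */8 -> active={job_A:*/14, job_C:*/10, job_D:*/8}
Op 9: register job_E */15 -> active={job_A:*/14, job_C:*/10, job_D:*/8, job_E:*/15}
  job_A: interval 14, next fire after T=296 is 308
  job_C: interval 10, next fire after T=296 is 300
  job_D: interval 8, next fire after T=296 is 304
  job_E: interval 15, next fire after T=296 is 300
Earliest fire time = 300 (job job_C)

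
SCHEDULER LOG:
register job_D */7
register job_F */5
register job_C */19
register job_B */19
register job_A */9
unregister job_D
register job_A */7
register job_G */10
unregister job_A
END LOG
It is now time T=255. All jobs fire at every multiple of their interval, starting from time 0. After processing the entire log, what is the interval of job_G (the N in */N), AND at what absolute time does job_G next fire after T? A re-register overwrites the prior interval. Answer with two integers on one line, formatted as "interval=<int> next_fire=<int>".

Answer: interval=10 next_fire=260

Derivation:
Op 1: register job_D */7 -> active={job_D:*/7}
Op 2: register job_F */5 -> active={job_D:*/7, job_F:*/5}
Op 3: register job_C */19 -> active={job_C:*/19, job_D:*/7, job_F:*/5}
Op 4: register job_B */19 -> active={job_B:*/19, job_C:*/19, job_D:*/7, job_F:*/5}
Op 5: register job_A */9 -> active={job_A:*/9, job_B:*/19, job_C:*/19, job_D:*/7, job_F:*/5}
Op 6: unregister job_D -> active={job_A:*/9, job_B:*/19, job_C:*/19, job_F:*/5}
Op 7: register job_A */7 -> active={job_A:*/7, job_B:*/19, job_C:*/19, job_F:*/5}
Op 8: register job_G */10 -> active={job_A:*/7, job_B:*/19, job_C:*/19, job_F:*/5, job_G:*/10}
Op 9: unregister job_A -> active={job_B:*/19, job_C:*/19, job_F:*/5, job_G:*/10}
Final interval of job_G = 10
Next fire of job_G after T=255: (255//10+1)*10 = 260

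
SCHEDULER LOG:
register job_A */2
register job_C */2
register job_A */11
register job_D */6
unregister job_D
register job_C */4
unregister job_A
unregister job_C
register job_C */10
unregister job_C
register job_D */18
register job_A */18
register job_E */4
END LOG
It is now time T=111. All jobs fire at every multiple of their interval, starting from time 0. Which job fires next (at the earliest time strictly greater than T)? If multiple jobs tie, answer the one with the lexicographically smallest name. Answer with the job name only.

Op 1: register job_A */2 -> active={job_A:*/2}
Op 2: register job_C */2 -> active={job_A:*/2, job_C:*/2}
Op 3: register job_A */11 -> active={job_A:*/11, job_C:*/2}
Op 4: register job_D */6 -> active={job_A:*/11, job_C:*/2, job_D:*/6}
Op 5: unregister job_D -> active={job_A:*/11, job_C:*/2}
Op 6: register job_C */4 -> active={job_A:*/11, job_C:*/4}
Op 7: unregister job_A -> active={job_C:*/4}
Op 8: unregister job_C -> active={}
Op 9: register job_C */10 -> active={job_C:*/10}
Op 10: unregister job_C -> active={}
Op 11: register job_D */18 -> active={job_D:*/18}
Op 12: register job_A */18 -> active={job_A:*/18, job_D:*/18}
Op 13: register job_E */4 -> active={job_A:*/18, job_D:*/18, job_E:*/4}
  job_A: interval 18, next fire after T=111 is 126
  job_D: interval 18, next fire after T=111 is 126
  job_E: interval 4, next fire after T=111 is 112
Earliest = 112, winner (lex tiebreak) = job_E

Answer: job_E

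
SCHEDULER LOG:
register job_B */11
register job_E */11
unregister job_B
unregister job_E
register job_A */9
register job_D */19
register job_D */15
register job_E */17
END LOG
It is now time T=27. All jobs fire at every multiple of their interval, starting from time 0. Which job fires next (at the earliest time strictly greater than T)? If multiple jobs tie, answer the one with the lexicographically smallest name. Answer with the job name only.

Op 1: register job_B */11 -> active={job_B:*/11}
Op 2: register job_E */11 -> active={job_B:*/11, job_E:*/11}
Op 3: unregister job_B -> active={job_E:*/11}
Op 4: unregister job_E -> active={}
Op 5: register job_A */9 -> active={job_A:*/9}
Op 6: register job_D */19 -> active={job_A:*/9, job_D:*/19}
Op 7: register job_D */15 -> active={job_A:*/9, job_D:*/15}
Op 8: register job_E */17 -> active={job_A:*/9, job_D:*/15, job_E:*/17}
  job_A: interval 9, next fire after T=27 is 36
  job_D: interval 15, next fire after T=27 is 30
  job_E: interval 17, next fire after T=27 is 34
Earliest = 30, winner (lex tiebreak) = job_D

Answer: job_D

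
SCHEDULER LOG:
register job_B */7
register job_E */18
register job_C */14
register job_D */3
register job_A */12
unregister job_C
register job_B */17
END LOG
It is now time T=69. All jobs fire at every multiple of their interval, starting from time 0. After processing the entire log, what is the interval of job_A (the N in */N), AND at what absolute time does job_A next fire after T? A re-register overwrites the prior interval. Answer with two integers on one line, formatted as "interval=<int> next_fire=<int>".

Op 1: register job_B */7 -> active={job_B:*/7}
Op 2: register job_E */18 -> active={job_B:*/7, job_E:*/18}
Op 3: register job_C */14 -> active={job_B:*/7, job_C:*/14, job_E:*/18}
Op 4: register job_D */3 -> active={job_B:*/7, job_C:*/14, job_D:*/3, job_E:*/18}
Op 5: register job_A */12 -> active={job_A:*/12, job_B:*/7, job_C:*/14, job_D:*/3, job_E:*/18}
Op 6: unregister job_C -> active={job_A:*/12, job_B:*/7, job_D:*/3, job_E:*/18}
Op 7: register job_B */17 -> active={job_A:*/12, job_B:*/17, job_D:*/3, job_E:*/18}
Final interval of job_A = 12
Next fire of job_A after T=69: (69//12+1)*12 = 72

Answer: interval=12 next_fire=72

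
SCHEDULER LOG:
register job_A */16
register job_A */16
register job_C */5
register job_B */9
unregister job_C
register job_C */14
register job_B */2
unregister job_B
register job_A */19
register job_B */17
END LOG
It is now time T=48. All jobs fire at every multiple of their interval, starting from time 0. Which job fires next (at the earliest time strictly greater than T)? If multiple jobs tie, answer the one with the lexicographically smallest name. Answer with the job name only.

Answer: job_B

Derivation:
Op 1: register job_A */16 -> active={job_A:*/16}
Op 2: register job_A */16 -> active={job_A:*/16}
Op 3: register job_C */5 -> active={job_A:*/16, job_C:*/5}
Op 4: register job_B */9 -> active={job_A:*/16, job_B:*/9, job_C:*/5}
Op 5: unregister job_C -> active={job_A:*/16, job_B:*/9}
Op 6: register job_C */14 -> active={job_A:*/16, job_B:*/9, job_C:*/14}
Op 7: register job_B */2 -> active={job_A:*/16, job_B:*/2, job_C:*/14}
Op 8: unregister job_B -> active={job_A:*/16, job_C:*/14}
Op 9: register job_A */19 -> active={job_A:*/19, job_C:*/14}
Op 10: register job_B */17 -> active={job_A:*/19, job_B:*/17, job_C:*/14}
  job_A: interval 19, next fire after T=48 is 57
  job_B: interval 17, next fire after T=48 is 51
  job_C: interval 14, next fire after T=48 is 56
Earliest = 51, winner (lex tiebreak) = job_B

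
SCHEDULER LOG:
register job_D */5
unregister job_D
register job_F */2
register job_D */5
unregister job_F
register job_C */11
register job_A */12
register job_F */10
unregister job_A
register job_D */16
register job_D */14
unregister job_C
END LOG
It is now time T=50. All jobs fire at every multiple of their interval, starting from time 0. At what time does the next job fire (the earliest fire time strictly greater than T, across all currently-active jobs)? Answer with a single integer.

Op 1: register job_D */5 -> active={job_D:*/5}
Op 2: unregister job_D -> active={}
Op 3: register job_F */2 -> active={job_F:*/2}
Op 4: register job_D */5 -> active={job_D:*/5, job_F:*/2}
Op 5: unregister job_F -> active={job_D:*/5}
Op 6: register job_C */11 -> active={job_C:*/11, job_D:*/5}
Op 7: register job_A */12 -> active={job_A:*/12, job_C:*/11, job_D:*/5}
Op 8: register job_F */10 -> active={job_A:*/12, job_C:*/11, job_D:*/5, job_F:*/10}
Op 9: unregister job_A -> active={job_C:*/11, job_D:*/5, job_F:*/10}
Op 10: register job_D */16 -> active={job_C:*/11, job_D:*/16, job_F:*/10}
Op 11: register job_D */14 -> active={job_C:*/11, job_D:*/14, job_F:*/10}
Op 12: unregister job_C -> active={job_D:*/14, job_F:*/10}
  job_D: interval 14, next fire after T=50 is 56
  job_F: interval 10, next fire after T=50 is 60
Earliest fire time = 56 (job job_D)

Answer: 56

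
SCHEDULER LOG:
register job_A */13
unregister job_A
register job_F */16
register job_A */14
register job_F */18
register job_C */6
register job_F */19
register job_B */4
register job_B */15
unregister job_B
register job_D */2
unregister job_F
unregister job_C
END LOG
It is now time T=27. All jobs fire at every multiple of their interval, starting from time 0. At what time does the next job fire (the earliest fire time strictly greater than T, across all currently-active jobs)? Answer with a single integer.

Op 1: register job_A */13 -> active={job_A:*/13}
Op 2: unregister job_A -> active={}
Op 3: register job_F */16 -> active={job_F:*/16}
Op 4: register job_A */14 -> active={job_A:*/14, job_F:*/16}
Op 5: register job_F */18 -> active={job_A:*/14, job_F:*/18}
Op 6: register job_C */6 -> active={job_A:*/14, job_C:*/6, job_F:*/18}
Op 7: register job_F */19 -> active={job_A:*/14, job_C:*/6, job_F:*/19}
Op 8: register job_B */4 -> active={job_A:*/14, job_B:*/4, job_C:*/6, job_F:*/19}
Op 9: register job_B */15 -> active={job_A:*/14, job_B:*/15, job_C:*/6, job_F:*/19}
Op 10: unregister job_B -> active={job_A:*/14, job_C:*/6, job_F:*/19}
Op 11: register job_D */2 -> active={job_A:*/14, job_C:*/6, job_D:*/2, job_F:*/19}
Op 12: unregister job_F -> active={job_A:*/14, job_C:*/6, job_D:*/2}
Op 13: unregister job_C -> active={job_A:*/14, job_D:*/2}
  job_A: interval 14, next fire after T=27 is 28
  job_D: interval 2, next fire after T=27 is 28
Earliest fire time = 28 (job job_A)

Answer: 28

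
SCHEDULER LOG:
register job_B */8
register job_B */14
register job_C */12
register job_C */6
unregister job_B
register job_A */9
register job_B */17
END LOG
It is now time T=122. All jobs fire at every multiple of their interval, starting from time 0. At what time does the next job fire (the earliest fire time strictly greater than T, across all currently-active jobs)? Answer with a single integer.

Op 1: register job_B */8 -> active={job_B:*/8}
Op 2: register job_B */14 -> active={job_B:*/14}
Op 3: register job_C */12 -> active={job_B:*/14, job_C:*/12}
Op 4: register job_C */6 -> active={job_B:*/14, job_C:*/6}
Op 5: unregister job_B -> active={job_C:*/6}
Op 6: register job_A */9 -> active={job_A:*/9, job_C:*/6}
Op 7: register job_B */17 -> active={job_A:*/9, job_B:*/17, job_C:*/6}
  job_A: interval 9, next fire after T=122 is 126
  job_B: interval 17, next fire after T=122 is 136
  job_C: interval 6, next fire after T=122 is 126
Earliest fire time = 126 (job job_A)

Answer: 126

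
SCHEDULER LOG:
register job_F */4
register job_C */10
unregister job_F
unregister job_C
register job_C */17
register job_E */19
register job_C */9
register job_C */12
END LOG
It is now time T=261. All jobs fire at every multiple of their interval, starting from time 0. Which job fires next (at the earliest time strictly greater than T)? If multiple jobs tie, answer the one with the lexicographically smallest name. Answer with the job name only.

Op 1: register job_F */4 -> active={job_F:*/4}
Op 2: register job_C */10 -> active={job_C:*/10, job_F:*/4}
Op 3: unregister job_F -> active={job_C:*/10}
Op 4: unregister job_C -> active={}
Op 5: register job_C */17 -> active={job_C:*/17}
Op 6: register job_E */19 -> active={job_C:*/17, job_E:*/19}
Op 7: register job_C */9 -> active={job_C:*/9, job_E:*/19}
Op 8: register job_C */12 -> active={job_C:*/12, job_E:*/19}
  job_C: interval 12, next fire after T=261 is 264
  job_E: interval 19, next fire after T=261 is 266
Earliest = 264, winner (lex tiebreak) = job_C

Answer: job_C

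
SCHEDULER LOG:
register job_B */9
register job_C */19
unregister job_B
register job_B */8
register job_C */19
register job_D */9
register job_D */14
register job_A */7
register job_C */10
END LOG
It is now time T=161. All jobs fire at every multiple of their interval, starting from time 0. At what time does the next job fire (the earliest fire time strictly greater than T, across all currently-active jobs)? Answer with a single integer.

Answer: 168

Derivation:
Op 1: register job_B */9 -> active={job_B:*/9}
Op 2: register job_C */19 -> active={job_B:*/9, job_C:*/19}
Op 3: unregister job_B -> active={job_C:*/19}
Op 4: register job_B */8 -> active={job_B:*/8, job_C:*/19}
Op 5: register job_C */19 -> active={job_B:*/8, job_C:*/19}
Op 6: register job_D */9 -> active={job_B:*/8, job_C:*/19, job_D:*/9}
Op 7: register job_D */14 -> active={job_B:*/8, job_C:*/19, job_D:*/14}
Op 8: register job_A */7 -> active={job_A:*/7, job_B:*/8, job_C:*/19, job_D:*/14}
Op 9: register job_C */10 -> active={job_A:*/7, job_B:*/8, job_C:*/10, job_D:*/14}
  job_A: interval 7, next fire after T=161 is 168
  job_B: interval 8, next fire after T=161 is 168
  job_C: interval 10, next fire after T=161 is 170
  job_D: interval 14, next fire after T=161 is 168
Earliest fire time = 168 (job job_A)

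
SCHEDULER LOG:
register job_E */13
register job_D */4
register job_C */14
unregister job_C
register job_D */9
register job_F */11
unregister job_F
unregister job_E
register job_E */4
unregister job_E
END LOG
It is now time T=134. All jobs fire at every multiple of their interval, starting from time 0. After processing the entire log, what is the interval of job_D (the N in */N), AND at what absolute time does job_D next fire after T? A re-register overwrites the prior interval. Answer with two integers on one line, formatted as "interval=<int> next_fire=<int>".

Op 1: register job_E */13 -> active={job_E:*/13}
Op 2: register job_D */4 -> active={job_D:*/4, job_E:*/13}
Op 3: register job_C */14 -> active={job_C:*/14, job_D:*/4, job_E:*/13}
Op 4: unregister job_C -> active={job_D:*/4, job_E:*/13}
Op 5: register job_D */9 -> active={job_D:*/9, job_E:*/13}
Op 6: register job_F */11 -> active={job_D:*/9, job_E:*/13, job_F:*/11}
Op 7: unregister job_F -> active={job_D:*/9, job_E:*/13}
Op 8: unregister job_E -> active={job_D:*/9}
Op 9: register job_E */4 -> active={job_D:*/9, job_E:*/4}
Op 10: unregister job_E -> active={job_D:*/9}
Final interval of job_D = 9
Next fire of job_D after T=134: (134//9+1)*9 = 135

Answer: interval=9 next_fire=135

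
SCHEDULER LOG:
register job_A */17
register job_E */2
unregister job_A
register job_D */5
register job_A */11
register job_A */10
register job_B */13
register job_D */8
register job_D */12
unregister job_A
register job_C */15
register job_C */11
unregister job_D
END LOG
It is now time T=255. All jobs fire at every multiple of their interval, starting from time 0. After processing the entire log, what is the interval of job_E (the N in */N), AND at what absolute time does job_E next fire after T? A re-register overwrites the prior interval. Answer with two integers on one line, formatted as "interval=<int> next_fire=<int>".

Answer: interval=2 next_fire=256

Derivation:
Op 1: register job_A */17 -> active={job_A:*/17}
Op 2: register job_E */2 -> active={job_A:*/17, job_E:*/2}
Op 3: unregister job_A -> active={job_E:*/2}
Op 4: register job_D */5 -> active={job_D:*/5, job_E:*/2}
Op 5: register job_A */11 -> active={job_A:*/11, job_D:*/5, job_E:*/2}
Op 6: register job_A */10 -> active={job_A:*/10, job_D:*/5, job_E:*/2}
Op 7: register job_B */13 -> active={job_A:*/10, job_B:*/13, job_D:*/5, job_E:*/2}
Op 8: register job_D */8 -> active={job_A:*/10, job_B:*/13, job_D:*/8, job_E:*/2}
Op 9: register job_D */12 -> active={job_A:*/10, job_B:*/13, job_D:*/12, job_E:*/2}
Op 10: unregister job_A -> active={job_B:*/13, job_D:*/12, job_E:*/2}
Op 11: register job_C */15 -> active={job_B:*/13, job_C:*/15, job_D:*/12, job_E:*/2}
Op 12: register job_C */11 -> active={job_B:*/13, job_C:*/11, job_D:*/12, job_E:*/2}
Op 13: unregister job_D -> active={job_B:*/13, job_C:*/11, job_E:*/2}
Final interval of job_E = 2
Next fire of job_E after T=255: (255//2+1)*2 = 256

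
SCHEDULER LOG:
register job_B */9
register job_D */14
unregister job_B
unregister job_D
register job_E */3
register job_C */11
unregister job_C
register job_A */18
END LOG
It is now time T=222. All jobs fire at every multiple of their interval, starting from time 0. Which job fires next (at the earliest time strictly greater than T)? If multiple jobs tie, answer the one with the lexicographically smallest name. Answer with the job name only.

Op 1: register job_B */9 -> active={job_B:*/9}
Op 2: register job_D */14 -> active={job_B:*/9, job_D:*/14}
Op 3: unregister job_B -> active={job_D:*/14}
Op 4: unregister job_D -> active={}
Op 5: register job_E */3 -> active={job_E:*/3}
Op 6: register job_C */11 -> active={job_C:*/11, job_E:*/3}
Op 7: unregister job_C -> active={job_E:*/3}
Op 8: register job_A */18 -> active={job_A:*/18, job_E:*/3}
  job_A: interval 18, next fire after T=222 is 234
  job_E: interval 3, next fire after T=222 is 225
Earliest = 225, winner (lex tiebreak) = job_E

Answer: job_E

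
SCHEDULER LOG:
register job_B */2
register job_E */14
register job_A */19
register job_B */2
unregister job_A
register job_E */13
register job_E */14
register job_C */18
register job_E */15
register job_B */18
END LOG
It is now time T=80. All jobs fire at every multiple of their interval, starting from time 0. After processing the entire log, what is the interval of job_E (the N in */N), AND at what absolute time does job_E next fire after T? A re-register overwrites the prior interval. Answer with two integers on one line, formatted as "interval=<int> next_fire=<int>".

Op 1: register job_B */2 -> active={job_B:*/2}
Op 2: register job_E */14 -> active={job_B:*/2, job_E:*/14}
Op 3: register job_A */19 -> active={job_A:*/19, job_B:*/2, job_E:*/14}
Op 4: register job_B */2 -> active={job_A:*/19, job_B:*/2, job_E:*/14}
Op 5: unregister job_A -> active={job_B:*/2, job_E:*/14}
Op 6: register job_E */13 -> active={job_B:*/2, job_E:*/13}
Op 7: register job_E */14 -> active={job_B:*/2, job_E:*/14}
Op 8: register job_C */18 -> active={job_B:*/2, job_C:*/18, job_E:*/14}
Op 9: register job_E */15 -> active={job_B:*/2, job_C:*/18, job_E:*/15}
Op 10: register job_B */18 -> active={job_B:*/18, job_C:*/18, job_E:*/15}
Final interval of job_E = 15
Next fire of job_E after T=80: (80//15+1)*15 = 90

Answer: interval=15 next_fire=90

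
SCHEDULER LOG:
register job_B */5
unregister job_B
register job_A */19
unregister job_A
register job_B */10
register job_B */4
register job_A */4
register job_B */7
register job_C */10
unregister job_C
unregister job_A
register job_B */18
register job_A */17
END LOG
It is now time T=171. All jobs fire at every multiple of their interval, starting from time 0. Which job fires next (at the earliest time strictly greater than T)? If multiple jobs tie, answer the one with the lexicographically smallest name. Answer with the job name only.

Answer: job_B

Derivation:
Op 1: register job_B */5 -> active={job_B:*/5}
Op 2: unregister job_B -> active={}
Op 3: register job_A */19 -> active={job_A:*/19}
Op 4: unregister job_A -> active={}
Op 5: register job_B */10 -> active={job_B:*/10}
Op 6: register job_B */4 -> active={job_B:*/4}
Op 7: register job_A */4 -> active={job_A:*/4, job_B:*/4}
Op 8: register job_B */7 -> active={job_A:*/4, job_B:*/7}
Op 9: register job_C */10 -> active={job_A:*/4, job_B:*/7, job_C:*/10}
Op 10: unregister job_C -> active={job_A:*/4, job_B:*/7}
Op 11: unregister job_A -> active={job_B:*/7}
Op 12: register job_B */18 -> active={job_B:*/18}
Op 13: register job_A */17 -> active={job_A:*/17, job_B:*/18}
  job_A: interval 17, next fire after T=171 is 187
  job_B: interval 18, next fire after T=171 is 180
Earliest = 180, winner (lex tiebreak) = job_B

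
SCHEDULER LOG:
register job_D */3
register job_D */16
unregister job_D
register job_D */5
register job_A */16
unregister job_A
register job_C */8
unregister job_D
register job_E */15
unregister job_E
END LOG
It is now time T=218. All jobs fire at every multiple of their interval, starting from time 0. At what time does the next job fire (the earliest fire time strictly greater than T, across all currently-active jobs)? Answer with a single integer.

Op 1: register job_D */3 -> active={job_D:*/3}
Op 2: register job_D */16 -> active={job_D:*/16}
Op 3: unregister job_D -> active={}
Op 4: register job_D */5 -> active={job_D:*/5}
Op 5: register job_A */16 -> active={job_A:*/16, job_D:*/5}
Op 6: unregister job_A -> active={job_D:*/5}
Op 7: register job_C */8 -> active={job_C:*/8, job_D:*/5}
Op 8: unregister job_D -> active={job_C:*/8}
Op 9: register job_E */15 -> active={job_C:*/8, job_E:*/15}
Op 10: unregister job_E -> active={job_C:*/8}
  job_C: interval 8, next fire after T=218 is 224
Earliest fire time = 224 (job job_C)

Answer: 224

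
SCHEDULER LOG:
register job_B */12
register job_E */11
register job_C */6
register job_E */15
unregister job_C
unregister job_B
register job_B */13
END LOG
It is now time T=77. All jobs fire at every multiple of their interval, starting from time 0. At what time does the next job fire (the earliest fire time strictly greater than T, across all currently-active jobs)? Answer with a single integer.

Op 1: register job_B */12 -> active={job_B:*/12}
Op 2: register job_E */11 -> active={job_B:*/12, job_E:*/11}
Op 3: register job_C */6 -> active={job_B:*/12, job_C:*/6, job_E:*/11}
Op 4: register job_E */15 -> active={job_B:*/12, job_C:*/6, job_E:*/15}
Op 5: unregister job_C -> active={job_B:*/12, job_E:*/15}
Op 6: unregister job_B -> active={job_E:*/15}
Op 7: register job_B */13 -> active={job_B:*/13, job_E:*/15}
  job_B: interval 13, next fire after T=77 is 78
  job_E: interval 15, next fire after T=77 is 90
Earliest fire time = 78 (job job_B)

Answer: 78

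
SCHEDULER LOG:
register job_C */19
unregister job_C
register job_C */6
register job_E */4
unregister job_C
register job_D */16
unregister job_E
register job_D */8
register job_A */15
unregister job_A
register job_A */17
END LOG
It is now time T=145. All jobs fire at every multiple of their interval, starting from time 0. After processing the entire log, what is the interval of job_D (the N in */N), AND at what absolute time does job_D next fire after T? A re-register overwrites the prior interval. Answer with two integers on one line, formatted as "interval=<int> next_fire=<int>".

Answer: interval=8 next_fire=152

Derivation:
Op 1: register job_C */19 -> active={job_C:*/19}
Op 2: unregister job_C -> active={}
Op 3: register job_C */6 -> active={job_C:*/6}
Op 4: register job_E */4 -> active={job_C:*/6, job_E:*/4}
Op 5: unregister job_C -> active={job_E:*/4}
Op 6: register job_D */16 -> active={job_D:*/16, job_E:*/4}
Op 7: unregister job_E -> active={job_D:*/16}
Op 8: register job_D */8 -> active={job_D:*/8}
Op 9: register job_A */15 -> active={job_A:*/15, job_D:*/8}
Op 10: unregister job_A -> active={job_D:*/8}
Op 11: register job_A */17 -> active={job_A:*/17, job_D:*/8}
Final interval of job_D = 8
Next fire of job_D after T=145: (145//8+1)*8 = 152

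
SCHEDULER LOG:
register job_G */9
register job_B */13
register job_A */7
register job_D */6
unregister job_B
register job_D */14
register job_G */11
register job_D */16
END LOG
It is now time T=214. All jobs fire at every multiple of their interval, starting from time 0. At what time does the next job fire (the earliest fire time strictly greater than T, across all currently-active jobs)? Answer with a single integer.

Op 1: register job_G */9 -> active={job_G:*/9}
Op 2: register job_B */13 -> active={job_B:*/13, job_G:*/9}
Op 3: register job_A */7 -> active={job_A:*/7, job_B:*/13, job_G:*/9}
Op 4: register job_D */6 -> active={job_A:*/7, job_B:*/13, job_D:*/6, job_G:*/9}
Op 5: unregister job_B -> active={job_A:*/7, job_D:*/6, job_G:*/9}
Op 6: register job_D */14 -> active={job_A:*/7, job_D:*/14, job_G:*/9}
Op 7: register job_G */11 -> active={job_A:*/7, job_D:*/14, job_G:*/11}
Op 8: register job_D */16 -> active={job_A:*/7, job_D:*/16, job_G:*/11}
  job_A: interval 7, next fire after T=214 is 217
  job_D: interval 16, next fire after T=214 is 224
  job_G: interval 11, next fire after T=214 is 220
Earliest fire time = 217 (job job_A)

Answer: 217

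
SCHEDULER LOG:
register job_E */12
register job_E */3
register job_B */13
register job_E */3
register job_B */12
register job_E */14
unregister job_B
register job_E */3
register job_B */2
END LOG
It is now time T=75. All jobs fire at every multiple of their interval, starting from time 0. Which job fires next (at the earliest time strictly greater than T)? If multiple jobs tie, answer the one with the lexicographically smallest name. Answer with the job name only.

Answer: job_B

Derivation:
Op 1: register job_E */12 -> active={job_E:*/12}
Op 2: register job_E */3 -> active={job_E:*/3}
Op 3: register job_B */13 -> active={job_B:*/13, job_E:*/3}
Op 4: register job_E */3 -> active={job_B:*/13, job_E:*/3}
Op 5: register job_B */12 -> active={job_B:*/12, job_E:*/3}
Op 6: register job_E */14 -> active={job_B:*/12, job_E:*/14}
Op 7: unregister job_B -> active={job_E:*/14}
Op 8: register job_E */3 -> active={job_E:*/3}
Op 9: register job_B */2 -> active={job_B:*/2, job_E:*/3}
  job_B: interval 2, next fire after T=75 is 76
  job_E: interval 3, next fire after T=75 is 78
Earliest = 76, winner (lex tiebreak) = job_B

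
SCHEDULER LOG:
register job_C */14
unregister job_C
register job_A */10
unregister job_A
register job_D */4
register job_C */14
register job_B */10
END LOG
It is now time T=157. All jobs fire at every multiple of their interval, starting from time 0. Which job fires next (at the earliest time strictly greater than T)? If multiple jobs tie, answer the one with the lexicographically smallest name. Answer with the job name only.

Answer: job_B

Derivation:
Op 1: register job_C */14 -> active={job_C:*/14}
Op 2: unregister job_C -> active={}
Op 3: register job_A */10 -> active={job_A:*/10}
Op 4: unregister job_A -> active={}
Op 5: register job_D */4 -> active={job_D:*/4}
Op 6: register job_C */14 -> active={job_C:*/14, job_D:*/4}
Op 7: register job_B */10 -> active={job_B:*/10, job_C:*/14, job_D:*/4}
  job_B: interval 10, next fire after T=157 is 160
  job_C: interval 14, next fire after T=157 is 168
  job_D: interval 4, next fire after T=157 is 160
Earliest = 160, winner (lex tiebreak) = job_B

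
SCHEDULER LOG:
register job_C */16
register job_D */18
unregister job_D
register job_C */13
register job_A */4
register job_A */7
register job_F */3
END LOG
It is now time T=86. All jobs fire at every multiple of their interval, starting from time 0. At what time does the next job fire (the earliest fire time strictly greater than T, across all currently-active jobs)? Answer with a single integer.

Op 1: register job_C */16 -> active={job_C:*/16}
Op 2: register job_D */18 -> active={job_C:*/16, job_D:*/18}
Op 3: unregister job_D -> active={job_C:*/16}
Op 4: register job_C */13 -> active={job_C:*/13}
Op 5: register job_A */4 -> active={job_A:*/4, job_C:*/13}
Op 6: register job_A */7 -> active={job_A:*/7, job_C:*/13}
Op 7: register job_F */3 -> active={job_A:*/7, job_C:*/13, job_F:*/3}
  job_A: interval 7, next fire after T=86 is 91
  job_C: interval 13, next fire after T=86 is 91
  job_F: interval 3, next fire after T=86 is 87
Earliest fire time = 87 (job job_F)

Answer: 87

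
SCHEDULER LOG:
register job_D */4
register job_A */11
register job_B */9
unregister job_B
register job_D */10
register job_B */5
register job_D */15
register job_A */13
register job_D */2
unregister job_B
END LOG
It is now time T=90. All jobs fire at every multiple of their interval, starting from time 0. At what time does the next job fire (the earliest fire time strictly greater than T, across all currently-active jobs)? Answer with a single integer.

Answer: 91

Derivation:
Op 1: register job_D */4 -> active={job_D:*/4}
Op 2: register job_A */11 -> active={job_A:*/11, job_D:*/4}
Op 3: register job_B */9 -> active={job_A:*/11, job_B:*/9, job_D:*/4}
Op 4: unregister job_B -> active={job_A:*/11, job_D:*/4}
Op 5: register job_D */10 -> active={job_A:*/11, job_D:*/10}
Op 6: register job_B */5 -> active={job_A:*/11, job_B:*/5, job_D:*/10}
Op 7: register job_D */15 -> active={job_A:*/11, job_B:*/5, job_D:*/15}
Op 8: register job_A */13 -> active={job_A:*/13, job_B:*/5, job_D:*/15}
Op 9: register job_D */2 -> active={job_A:*/13, job_B:*/5, job_D:*/2}
Op 10: unregister job_B -> active={job_A:*/13, job_D:*/2}
  job_A: interval 13, next fire after T=90 is 91
  job_D: interval 2, next fire after T=90 is 92
Earliest fire time = 91 (job job_A)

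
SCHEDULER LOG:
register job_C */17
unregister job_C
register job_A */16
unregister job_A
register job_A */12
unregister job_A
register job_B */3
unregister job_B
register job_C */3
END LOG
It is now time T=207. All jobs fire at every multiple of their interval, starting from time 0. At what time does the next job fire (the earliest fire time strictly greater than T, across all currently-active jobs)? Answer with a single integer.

Op 1: register job_C */17 -> active={job_C:*/17}
Op 2: unregister job_C -> active={}
Op 3: register job_A */16 -> active={job_A:*/16}
Op 4: unregister job_A -> active={}
Op 5: register job_A */12 -> active={job_A:*/12}
Op 6: unregister job_A -> active={}
Op 7: register job_B */3 -> active={job_B:*/3}
Op 8: unregister job_B -> active={}
Op 9: register job_C */3 -> active={job_C:*/3}
  job_C: interval 3, next fire after T=207 is 210
Earliest fire time = 210 (job job_C)

Answer: 210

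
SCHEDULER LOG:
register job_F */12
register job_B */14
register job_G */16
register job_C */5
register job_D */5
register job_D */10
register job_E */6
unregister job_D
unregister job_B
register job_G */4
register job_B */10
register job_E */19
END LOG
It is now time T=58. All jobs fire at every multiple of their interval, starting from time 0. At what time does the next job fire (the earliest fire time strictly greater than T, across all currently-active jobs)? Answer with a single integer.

Op 1: register job_F */12 -> active={job_F:*/12}
Op 2: register job_B */14 -> active={job_B:*/14, job_F:*/12}
Op 3: register job_G */16 -> active={job_B:*/14, job_F:*/12, job_G:*/16}
Op 4: register job_C */5 -> active={job_B:*/14, job_C:*/5, job_F:*/12, job_G:*/16}
Op 5: register job_D */5 -> active={job_B:*/14, job_C:*/5, job_D:*/5, job_F:*/12, job_G:*/16}
Op 6: register job_D */10 -> active={job_B:*/14, job_C:*/5, job_D:*/10, job_F:*/12, job_G:*/16}
Op 7: register job_E */6 -> active={job_B:*/14, job_C:*/5, job_D:*/10, job_E:*/6, job_F:*/12, job_G:*/16}
Op 8: unregister job_D -> active={job_B:*/14, job_C:*/5, job_E:*/6, job_F:*/12, job_G:*/16}
Op 9: unregister job_B -> active={job_C:*/5, job_E:*/6, job_F:*/12, job_G:*/16}
Op 10: register job_G */4 -> active={job_C:*/5, job_E:*/6, job_F:*/12, job_G:*/4}
Op 11: register job_B */10 -> active={job_B:*/10, job_C:*/5, job_E:*/6, job_F:*/12, job_G:*/4}
Op 12: register job_E */19 -> active={job_B:*/10, job_C:*/5, job_E:*/19, job_F:*/12, job_G:*/4}
  job_B: interval 10, next fire after T=58 is 60
  job_C: interval 5, next fire after T=58 is 60
  job_E: interval 19, next fire after T=58 is 76
  job_F: interval 12, next fire after T=58 is 60
  job_G: interval 4, next fire after T=58 is 60
Earliest fire time = 60 (job job_B)

Answer: 60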